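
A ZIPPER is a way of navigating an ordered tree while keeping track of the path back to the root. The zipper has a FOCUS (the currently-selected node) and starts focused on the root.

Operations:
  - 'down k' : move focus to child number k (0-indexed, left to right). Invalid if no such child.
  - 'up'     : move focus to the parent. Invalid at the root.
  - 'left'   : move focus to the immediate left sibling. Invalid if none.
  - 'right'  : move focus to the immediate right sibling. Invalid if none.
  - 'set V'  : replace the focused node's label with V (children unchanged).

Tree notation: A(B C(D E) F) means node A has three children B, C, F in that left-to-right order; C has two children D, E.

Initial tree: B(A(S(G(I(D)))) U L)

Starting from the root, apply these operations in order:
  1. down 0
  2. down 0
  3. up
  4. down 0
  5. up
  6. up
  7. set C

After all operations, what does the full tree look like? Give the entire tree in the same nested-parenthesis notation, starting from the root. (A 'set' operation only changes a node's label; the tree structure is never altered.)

Answer: C(A(S(G(I(D)))) U L)

Derivation:
Step 1 (down 0): focus=A path=0 depth=1 children=['S'] left=[] right=['U', 'L'] parent=B
Step 2 (down 0): focus=S path=0/0 depth=2 children=['G'] left=[] right=[] parent=A
Step 3 (up): focus=A path=0 depth=1 children=['S'] left=[] right=['U', 'L'] parent=B
Step 4 (down 0): focus=S path=0/0 depth=2 children=['G'] left=[] right=[] parent=A
Step 5 (up): focus=A path=0 depth=1 children=['S'] left=[] right=['U', 'L'] parent=B
Step 6 (up): focus=B path=root depth=0 children=['A', 'U', 'L'] (at root)
Step 7 (set C): focus=C path=root depth=0 children=['A', 'U', 'L'] (at root)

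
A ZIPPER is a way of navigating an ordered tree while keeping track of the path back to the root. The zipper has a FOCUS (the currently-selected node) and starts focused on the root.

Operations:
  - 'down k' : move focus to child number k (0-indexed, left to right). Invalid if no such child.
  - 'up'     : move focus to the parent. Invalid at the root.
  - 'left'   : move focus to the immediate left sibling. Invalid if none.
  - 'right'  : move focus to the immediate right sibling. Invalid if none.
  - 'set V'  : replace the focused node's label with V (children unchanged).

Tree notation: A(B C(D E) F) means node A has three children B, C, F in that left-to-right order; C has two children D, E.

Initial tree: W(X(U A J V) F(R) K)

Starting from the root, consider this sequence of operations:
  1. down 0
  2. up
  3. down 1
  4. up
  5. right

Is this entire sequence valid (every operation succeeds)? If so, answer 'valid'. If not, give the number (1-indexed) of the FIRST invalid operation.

Answer: 5

Derivation:
Step 1 (down 0): focus=X path=0 depth=1 children=['U', 'A', 'J', 'V'] left=[] right=['F', 'K'] parent=W
Step 2 (up): focus=W path=root depth=0 children=['X', 'F', 'K'] (at root)
Step 3 (down 1): focus=F path=1 depth=1 children=['R'] left=['X'] right=['K'] parent=W
Step 4 (up): focus=W path=root depth=0 children=['X', 'F', 'K'] (at root)
Step 5 (right): INVALID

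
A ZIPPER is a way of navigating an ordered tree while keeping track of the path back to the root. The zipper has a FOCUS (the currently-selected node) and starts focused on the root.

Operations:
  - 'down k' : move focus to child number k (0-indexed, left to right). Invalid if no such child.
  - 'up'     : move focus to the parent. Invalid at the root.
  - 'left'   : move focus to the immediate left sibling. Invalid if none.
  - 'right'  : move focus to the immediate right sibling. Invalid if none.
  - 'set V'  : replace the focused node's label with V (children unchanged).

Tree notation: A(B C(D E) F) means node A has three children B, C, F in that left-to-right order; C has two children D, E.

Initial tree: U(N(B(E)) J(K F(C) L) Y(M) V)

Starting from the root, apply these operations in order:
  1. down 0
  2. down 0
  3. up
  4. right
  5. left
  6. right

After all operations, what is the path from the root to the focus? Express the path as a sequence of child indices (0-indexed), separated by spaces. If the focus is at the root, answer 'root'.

Answer: 1

Derivation:
Step 1 (down 0): focus=N path=0 depth=1 children=['B'] left=[] right=['J', 'Y', 'V'] parent=U
Step 2 (down 0): focus=B path=0/0 depth=2 children=['E'] left=[] right=[] parent=N
Step 3 (up): focus=N path=0 depth=1 children=['B'] left=[] right=['J', 'Y', 'V'] parent=U
Step 4 (right): focus=J path=1 depth=1 children=['K', 'F', 'L'] left=['N'] right=['Y', 'V'] parent=U
Step 5 (left): focus=N path=0 depth=1 children=['B'] left=[] right=['J', 'Y', 'V'] parent=U
Step 6 (right): focus=J path=1 depth=1 children=['K', 'F', 'L'] left=['N'] right=['Y', 'V'] parent=U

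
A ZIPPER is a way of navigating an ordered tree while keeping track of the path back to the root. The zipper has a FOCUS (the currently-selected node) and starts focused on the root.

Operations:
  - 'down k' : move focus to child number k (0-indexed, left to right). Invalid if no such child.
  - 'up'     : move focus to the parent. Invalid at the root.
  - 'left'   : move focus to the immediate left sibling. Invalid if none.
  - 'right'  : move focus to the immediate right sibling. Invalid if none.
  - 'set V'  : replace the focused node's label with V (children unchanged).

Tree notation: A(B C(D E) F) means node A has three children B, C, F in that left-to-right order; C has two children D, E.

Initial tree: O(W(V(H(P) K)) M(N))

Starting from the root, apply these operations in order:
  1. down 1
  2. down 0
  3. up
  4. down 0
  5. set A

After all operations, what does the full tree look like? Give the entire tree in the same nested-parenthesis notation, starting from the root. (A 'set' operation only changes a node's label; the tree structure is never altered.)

Step 1 (down 1): focus=M path=1 depth=1 children=['N'] left=['W'] right=[] parent=O
Step 2 (down 0): focus=N path=1/0 depth=2 children=[] left=[] right=[] parent=M
Step 3 (up): focus=M path=1 depth=1 children=['N'] left=['W'] right=[] parent=O
Step 4 (down 0): focus=N path=1/0 depth=2 children=[] left=[] right=[] parent=M
Step 5 (set A): focus=A path=1/0 depth=2 children=[] left=[] right=[] parent=M

Answer: O(W(V(H(P) K)) M(A))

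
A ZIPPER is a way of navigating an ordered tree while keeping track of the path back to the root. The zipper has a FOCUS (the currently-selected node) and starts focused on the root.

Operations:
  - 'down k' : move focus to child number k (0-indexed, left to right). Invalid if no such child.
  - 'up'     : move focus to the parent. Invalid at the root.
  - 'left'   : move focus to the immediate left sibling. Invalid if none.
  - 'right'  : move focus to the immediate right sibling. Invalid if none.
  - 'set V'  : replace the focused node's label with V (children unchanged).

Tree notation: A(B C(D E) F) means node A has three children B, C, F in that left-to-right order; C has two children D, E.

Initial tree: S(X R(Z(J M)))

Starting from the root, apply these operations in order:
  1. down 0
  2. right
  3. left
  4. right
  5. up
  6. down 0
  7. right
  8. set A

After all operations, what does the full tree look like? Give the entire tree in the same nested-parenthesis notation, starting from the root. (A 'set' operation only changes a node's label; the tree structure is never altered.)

Answer: S(X A(Z(J M)))

Derivation:
Step 1 (down 0): focus=X path=0 depth=1 children=[] left=[] right=['R'] parent=S
Step 2 (right): focus=R path=1 depth=1 children=['Z'] left=['X'] right=[] parent=S
Step 3 (left): focus=X path=0 depth=1 children=[] left=[] right=['R'] parent=S
Step 4 (right): focus=R path=1 depth=1 children=['Z'] left=['X'] right=[] parent=S
Step 5 (up): focus=S path=root depth=0 children=['X', 'R'] (at root)
Step 6 (down 0): focus=X path=0 depth=1 children=[] left=[] right=['R'] parent=S
Step 7 (right): focus=R path=1 depth=1 children=['Z'] left=['X'] right=[] parent=S
Step 8 (set A): focus=A path=1 depth=1 children=['Z'] left=['X'] right=[] parent=S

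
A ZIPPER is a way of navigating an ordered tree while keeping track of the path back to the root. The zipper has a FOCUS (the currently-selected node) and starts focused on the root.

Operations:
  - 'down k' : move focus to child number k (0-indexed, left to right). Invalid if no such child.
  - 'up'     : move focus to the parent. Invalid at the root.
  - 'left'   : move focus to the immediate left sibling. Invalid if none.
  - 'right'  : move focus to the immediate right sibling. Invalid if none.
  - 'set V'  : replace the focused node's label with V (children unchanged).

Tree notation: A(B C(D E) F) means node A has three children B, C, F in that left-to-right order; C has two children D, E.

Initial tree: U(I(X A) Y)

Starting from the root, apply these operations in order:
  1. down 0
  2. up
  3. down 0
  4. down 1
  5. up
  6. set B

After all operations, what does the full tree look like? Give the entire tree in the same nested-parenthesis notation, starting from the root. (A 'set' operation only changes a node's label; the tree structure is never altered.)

Answer: U(B(X A) Y)

Derivation:
Step 1 (down 0): focus=I path=0 depth=1 children=['X', 'A'] left=[] right=['Y'] parent=U
Step 2 (up): focus=U path=root depth=0 children=['I', 'Y'] (at root)
Step 3 (down 0): focus=I path=0 depth=1 children=['X', 'A'] left=[] right=['Y'] parent=U
Step 4 (down 1): focus=A path=0/1 depth=2 children=[] left=['X'] right=[] parent=I
Step 5 (up): focus=I path=0 depth=1 children=['X', 'A'] left=[] right=['Y'] parent=U
Step 6 (set B): focus=B path=0 depth=1 children=['X', 'A'] left=[] right=['Y'] parent=U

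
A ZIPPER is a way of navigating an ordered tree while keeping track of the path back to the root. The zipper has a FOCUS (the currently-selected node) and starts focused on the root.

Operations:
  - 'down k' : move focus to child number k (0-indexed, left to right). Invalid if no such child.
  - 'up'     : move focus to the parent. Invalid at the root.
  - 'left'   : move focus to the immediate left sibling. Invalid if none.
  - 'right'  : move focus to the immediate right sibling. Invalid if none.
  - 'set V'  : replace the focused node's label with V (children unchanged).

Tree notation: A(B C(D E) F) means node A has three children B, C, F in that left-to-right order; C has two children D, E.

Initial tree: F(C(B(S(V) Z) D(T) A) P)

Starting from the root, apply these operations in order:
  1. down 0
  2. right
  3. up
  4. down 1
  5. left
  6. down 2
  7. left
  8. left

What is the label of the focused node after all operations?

Answer: B

Derivation:
Step 1 (down 0): focus=C path=0 depth=1 children=['B', 'D', 'A'] left=[] right=['P'] parent=F
Step 2 (right): focus=P path=1 depth=1 children=[] left=['C'] right=[] parent=F
Step 3 (up): focus=F path=root depth=0 children=['C', 'P'] (at root)
Step 4 (down 1): focus=P path=1 depth=1 children=[] left=['C'] right=[] parent=F
Step 5 (left): focus=C path=0 depth=1 children=['B', 'D', 'A'] left=[] right=['P'] parent=F
Step 6 (down 2): focus=A path=0/2 depth=2 children=[] left=['B', 'D'] right=[] parent=C
Step 7 (left): focus=D path=0/1 depth=2 children=['T'] left=['B'] right=['A'] parent=C
Step 8 (left): focus=B path=0/0 depth=2 children=['S', 'Z'] left=[] right=['D', 'A'] parent=C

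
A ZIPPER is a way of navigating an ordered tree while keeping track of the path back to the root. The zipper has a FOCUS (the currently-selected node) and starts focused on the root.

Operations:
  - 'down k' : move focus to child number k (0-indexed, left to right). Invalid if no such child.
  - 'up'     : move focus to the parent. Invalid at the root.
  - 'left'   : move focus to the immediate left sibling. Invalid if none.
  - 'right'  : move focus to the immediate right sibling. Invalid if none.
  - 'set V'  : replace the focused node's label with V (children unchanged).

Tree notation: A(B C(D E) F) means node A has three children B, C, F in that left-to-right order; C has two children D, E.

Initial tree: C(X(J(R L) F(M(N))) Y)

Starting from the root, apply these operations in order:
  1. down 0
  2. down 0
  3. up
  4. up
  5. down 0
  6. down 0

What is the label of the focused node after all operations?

Step 1 (down 0): focus=X path=0 depth=1 children=['J', 'F'] left=[] right=['Y'] parent=C
Step 2 (down 0): focus=J path=0/0 depth=2 children=['R', 'L'] left=[] right=['F'] parent=X
Step 3 (up): focus=X path=0 depth=1 children=['J', 'F'] left=[] right=['Y'] parent=C
Step 4 (up): focus=C path=root depth=0 children=['X', 'Y'] (at root)
Step 5 (down 0): focus=X path=0 depth=1 children=['J', 'F'] left=[] right=['Y'] parent=C
Step 6 (down 0): focus=J path=0/0 depth=2 children=['R', 'L'] left=[] right=['F'] parent=X

Answer: J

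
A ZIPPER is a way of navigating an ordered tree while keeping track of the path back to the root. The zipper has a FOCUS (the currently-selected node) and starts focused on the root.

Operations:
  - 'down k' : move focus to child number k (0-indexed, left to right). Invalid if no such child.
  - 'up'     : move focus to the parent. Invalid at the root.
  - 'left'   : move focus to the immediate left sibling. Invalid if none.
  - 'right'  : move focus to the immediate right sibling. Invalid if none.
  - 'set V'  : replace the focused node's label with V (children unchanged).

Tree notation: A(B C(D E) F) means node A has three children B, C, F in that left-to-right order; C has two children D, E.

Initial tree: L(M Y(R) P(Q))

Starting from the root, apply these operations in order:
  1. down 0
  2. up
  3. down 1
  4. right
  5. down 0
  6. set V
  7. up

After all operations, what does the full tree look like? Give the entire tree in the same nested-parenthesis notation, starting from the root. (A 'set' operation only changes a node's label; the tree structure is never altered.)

Step 1 (down 0): focus=M path=0 depth=1 children=[] left=[] right=['Y', 'P'] parent=L
Step 2 (up): focus=L path=root depth=0 children=['M', 'Y', 'P'] (at root)
Step 3 (down 1): focus=Y path=1 depth=1 children=['R'] left=['M'] right=['P'] parent=L
Step 4 (right): focus=P path=2 depth=1 children=['Q'] left=['M', 'Y'] right=[] parent=L
Step 5 (down 0): focus=Q path=2/0 depth=2 children=[] left=[] right=[] parent=P
Step 6 (set V): focus=V path=2/0 depth=2 children=[] left=[] right=[] parent=P
Step 7 (up): focus=P path=2 depth=1 children=['V'] left=['M', 'Y'] right=[] parent=L

Answer: L(M Y(R) P(V))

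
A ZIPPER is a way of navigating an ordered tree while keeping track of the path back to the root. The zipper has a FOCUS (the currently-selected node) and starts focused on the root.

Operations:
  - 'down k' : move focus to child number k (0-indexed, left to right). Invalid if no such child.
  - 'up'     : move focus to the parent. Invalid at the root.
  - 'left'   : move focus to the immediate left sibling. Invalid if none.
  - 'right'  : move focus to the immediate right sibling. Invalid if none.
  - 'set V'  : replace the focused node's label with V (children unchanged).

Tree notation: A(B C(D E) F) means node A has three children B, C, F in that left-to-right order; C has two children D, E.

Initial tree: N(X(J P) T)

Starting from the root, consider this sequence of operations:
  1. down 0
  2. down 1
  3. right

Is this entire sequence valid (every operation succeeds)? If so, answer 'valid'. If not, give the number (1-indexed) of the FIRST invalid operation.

Step 1 (down 0): focus=X path=0 depth=1 children=['J', 'P'] left=[] right=['T'] parent=N
Step 2 (down 1): focus=P path=0/1 depth=2 children=[] left=['J'] right=[] parent=X
Step 3 (right): INVALID

Answer: 3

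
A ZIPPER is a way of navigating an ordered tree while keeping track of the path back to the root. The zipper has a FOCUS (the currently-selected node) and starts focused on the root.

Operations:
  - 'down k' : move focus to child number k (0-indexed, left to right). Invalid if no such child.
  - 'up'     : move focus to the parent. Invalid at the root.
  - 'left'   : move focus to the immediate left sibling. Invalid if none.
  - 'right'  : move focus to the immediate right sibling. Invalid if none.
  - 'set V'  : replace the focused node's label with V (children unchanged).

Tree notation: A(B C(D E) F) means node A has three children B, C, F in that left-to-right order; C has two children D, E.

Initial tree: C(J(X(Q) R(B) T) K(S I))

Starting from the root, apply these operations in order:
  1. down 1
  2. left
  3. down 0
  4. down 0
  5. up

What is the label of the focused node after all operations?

Step 1 (down 1): focus=K path=1 depth=1 children=['S', 'I'] left=['J'] right=[] parent=C
Step 2 (left): focus=J path=0 depth=1 children=['X', 'R', 'T'] left=[] right=['K'] parent=C
Step 3 (down 0): focus=X path=0/0 depth=2 children=['Q'] left=[] right=['R', 'T'] parent=J
Step 4 (down 0): focus=Q path=0/0/0 depth=3 children=[] left=[] right=[] parent=X
Step 5 (up): focus=X path=0/0 depth=2 children=['Q'] left=[] right=['R', 'T'] parent=J

Answer: X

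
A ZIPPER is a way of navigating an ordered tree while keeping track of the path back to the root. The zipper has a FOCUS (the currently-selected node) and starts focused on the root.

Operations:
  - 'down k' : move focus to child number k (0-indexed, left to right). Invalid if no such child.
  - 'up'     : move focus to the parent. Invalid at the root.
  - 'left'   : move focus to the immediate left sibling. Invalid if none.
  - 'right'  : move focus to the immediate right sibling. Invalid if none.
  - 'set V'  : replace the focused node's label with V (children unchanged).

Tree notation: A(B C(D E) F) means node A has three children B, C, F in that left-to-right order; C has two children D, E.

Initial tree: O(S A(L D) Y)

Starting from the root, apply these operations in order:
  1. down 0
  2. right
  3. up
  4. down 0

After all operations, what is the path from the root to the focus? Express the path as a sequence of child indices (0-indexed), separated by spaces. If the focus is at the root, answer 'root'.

Step 1 (down 0): focus=S path=0 depth=1 children=[] left=[] right=['A', 'Y'] parent=O
Step 2 (right): focus=A path=1 depth=1 children=['L', 'D'] left=['S'] right=['Y'] parent=O
Step 3 (up): focus=O path=root depth=0 children=['S', 'A', 'Y'] (at root)
Step 4 (down 0): focus=S path=0 depth=1 children=[] left=[] right=['A', 'Y'] parent=O

Answer: 0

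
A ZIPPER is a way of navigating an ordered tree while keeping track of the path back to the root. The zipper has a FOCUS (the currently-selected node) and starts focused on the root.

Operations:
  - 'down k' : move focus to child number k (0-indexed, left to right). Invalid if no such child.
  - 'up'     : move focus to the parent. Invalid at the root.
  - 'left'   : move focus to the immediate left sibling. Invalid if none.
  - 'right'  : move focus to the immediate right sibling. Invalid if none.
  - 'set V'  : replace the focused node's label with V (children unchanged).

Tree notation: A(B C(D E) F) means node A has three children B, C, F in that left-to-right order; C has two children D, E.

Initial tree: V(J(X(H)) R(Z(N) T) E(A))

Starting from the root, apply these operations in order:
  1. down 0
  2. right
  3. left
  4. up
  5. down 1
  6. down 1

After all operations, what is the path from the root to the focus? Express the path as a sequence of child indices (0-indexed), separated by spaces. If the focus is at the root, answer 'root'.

Answer: 1 1

Derivation:
Step 1 (down 0): focus=J path=0 depth=1 children=['X'] left=[] right=['R', 'E'] parent=V
Step 2 (right): focus=R path=1 depth=1 children=['Z', 'T'] left=['J'] right=['E'] parent=V
Step 3 (left): focus=J path=0 depth=1 children=['X'] left=[] right=['R', 'E'] parent=V
Step 4 (up): focus=V path=root depth=0 children=['J', 'R', 'E'] (at root)
Step 5 (down 1): focus=R path=1 depth=1 children=['Z', 'T'] left=['J'] right=['E'] parent=V
Step 6 (down 1): focus=T path=1/1 depth=2 children=[] left=['Z'] right=[] parent=R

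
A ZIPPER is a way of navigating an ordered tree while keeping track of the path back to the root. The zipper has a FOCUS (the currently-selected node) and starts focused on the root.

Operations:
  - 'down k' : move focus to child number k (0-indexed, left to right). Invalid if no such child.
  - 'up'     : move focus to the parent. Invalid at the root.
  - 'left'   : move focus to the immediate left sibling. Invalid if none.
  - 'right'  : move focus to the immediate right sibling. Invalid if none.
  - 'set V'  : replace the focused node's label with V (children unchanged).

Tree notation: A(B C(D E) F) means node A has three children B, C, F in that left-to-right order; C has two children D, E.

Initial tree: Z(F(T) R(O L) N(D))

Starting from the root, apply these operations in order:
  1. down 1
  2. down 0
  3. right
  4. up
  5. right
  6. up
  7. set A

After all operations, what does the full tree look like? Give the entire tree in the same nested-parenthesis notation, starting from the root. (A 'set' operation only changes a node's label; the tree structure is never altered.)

Answer: A(F(T) R(O L) N(D))

Derivation:
Step 1 (down 1): focus=R path=1 depth=1 children=['O', 'L'] left=['F'] right=['N'] parent=Z
Step 2 (down 0): focus=O path=1/0 depth=2 children=[] left=[] right=['L'] parent=R
Step 3 (right): focus=L path=1/1 depth=2 children=[] left=['O'] right=[] parent=R
Step 4 (up): focus=R path=1 depth=1 children=['O', 'L'] left=['F'] right=['N'] parent=Z
Step 5 (right): focus=N path=2 depth=1 children=['D'] left=['F', 'R'] right=[] parent=Z
Step 6 (up): focus=Z path=root depth=0 children=['F', 'R', 'N'] (at root)
Step 7 (set A): focus=A path=root depth=0 children=['F', 'R', 'N'] (at root)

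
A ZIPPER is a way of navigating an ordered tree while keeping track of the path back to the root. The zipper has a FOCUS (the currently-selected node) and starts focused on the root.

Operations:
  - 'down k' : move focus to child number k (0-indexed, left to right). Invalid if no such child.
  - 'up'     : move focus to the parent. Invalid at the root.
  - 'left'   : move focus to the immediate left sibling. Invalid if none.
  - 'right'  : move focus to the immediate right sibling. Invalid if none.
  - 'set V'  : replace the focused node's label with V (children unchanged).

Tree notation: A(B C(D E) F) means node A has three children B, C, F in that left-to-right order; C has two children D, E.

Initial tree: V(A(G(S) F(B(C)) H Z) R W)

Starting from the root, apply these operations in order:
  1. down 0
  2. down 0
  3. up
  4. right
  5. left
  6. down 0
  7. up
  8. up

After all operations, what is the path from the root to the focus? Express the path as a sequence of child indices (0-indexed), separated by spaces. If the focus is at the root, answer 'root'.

Step 1 (down 0): focus=A path=0 depth=1 children=['G', 'F', 'H', 'Z'] left=[] right=['R', 'W'] parent=V
Step 2 (down 0): focus=G path=0/0 depth=2 children=['S'] left=[] right=['F', 'H', 'Z'] parent=A
Step 3 (up): focus=A path=0 depth=1 children=['G', 'F', 'H', 'Z'] left=[] right=['R', 'W'] parent=V
Step 4 (right): focus=R path=1 depth=1 children=[] left=['A'] right=['W'] parent=V
Step 5 (left): focus=A path=0 depth=1 children=['G', 'F', 'H', 'Z'] left=[] right=['R', 'W'] parent=V
Step 6 (down 0): focus=G path=0/0 depth=2 children=['S'] left=[] right=['F', 'H', 'Z'] parent=A
Step 7 (up): focus=A path=0 depth=1 children=['G', 'F', 'H', 'Z'] left=[] right=['R', 'W'] parent=V
Step 8 (up): focus=V path=root depth=0 children=['A', 'R', 'W'] (at root)

Answer: root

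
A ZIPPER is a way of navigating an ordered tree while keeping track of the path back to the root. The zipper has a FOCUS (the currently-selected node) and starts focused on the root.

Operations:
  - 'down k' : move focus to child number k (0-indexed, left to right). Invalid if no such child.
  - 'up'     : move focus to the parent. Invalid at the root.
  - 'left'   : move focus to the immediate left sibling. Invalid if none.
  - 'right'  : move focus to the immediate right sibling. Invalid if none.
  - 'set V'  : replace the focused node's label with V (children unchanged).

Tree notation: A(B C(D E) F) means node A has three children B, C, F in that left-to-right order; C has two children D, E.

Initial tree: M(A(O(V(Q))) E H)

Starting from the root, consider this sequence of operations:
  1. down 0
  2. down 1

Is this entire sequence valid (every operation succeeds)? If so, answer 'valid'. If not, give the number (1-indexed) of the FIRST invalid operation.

Step 1 (down 0): focus=A path=0 depth=1 children=['O'] left=[] right=['E', 'H'] parent=M
Step 2 (down 1): INVALID

Answer: 2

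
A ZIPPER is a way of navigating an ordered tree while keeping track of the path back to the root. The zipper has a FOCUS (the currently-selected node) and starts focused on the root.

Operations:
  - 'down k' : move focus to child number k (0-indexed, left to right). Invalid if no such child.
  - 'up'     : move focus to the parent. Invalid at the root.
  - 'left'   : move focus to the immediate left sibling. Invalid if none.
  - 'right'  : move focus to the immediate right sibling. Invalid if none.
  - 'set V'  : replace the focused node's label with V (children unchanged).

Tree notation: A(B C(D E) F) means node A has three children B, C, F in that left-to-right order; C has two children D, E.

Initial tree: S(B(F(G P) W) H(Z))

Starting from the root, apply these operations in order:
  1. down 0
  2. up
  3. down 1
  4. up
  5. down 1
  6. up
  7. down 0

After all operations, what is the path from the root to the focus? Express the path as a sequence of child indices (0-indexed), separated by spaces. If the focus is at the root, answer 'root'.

Step 1 (down 0): focus=B path=0 depth=1 children=['F', 'W'] left=[] right=['H'] parent=S
Step 2 (up): focus=S path=root depth=0 children=['B', 'H'] (at root)
Step 3 (down 1): focus=H path=1 depth=1 children=['Z'] left=['B'] right=[] parent=S
Step 4 (up): focus=S path=root depth=0 children=['B', 'H'] (at root)
Step 5 (down 1): focus=H path=1 depth=1 children=['Z'] left=['B'] right=[] parent=S
Step 6 (up): focus=S path=root depth=0 children=['B', 'H'] (at root)
Step 7 (down 0): focus=B path=0 depth=1 children=['F', 'W'] left=[] right=['H'] parent=S

Answer: 0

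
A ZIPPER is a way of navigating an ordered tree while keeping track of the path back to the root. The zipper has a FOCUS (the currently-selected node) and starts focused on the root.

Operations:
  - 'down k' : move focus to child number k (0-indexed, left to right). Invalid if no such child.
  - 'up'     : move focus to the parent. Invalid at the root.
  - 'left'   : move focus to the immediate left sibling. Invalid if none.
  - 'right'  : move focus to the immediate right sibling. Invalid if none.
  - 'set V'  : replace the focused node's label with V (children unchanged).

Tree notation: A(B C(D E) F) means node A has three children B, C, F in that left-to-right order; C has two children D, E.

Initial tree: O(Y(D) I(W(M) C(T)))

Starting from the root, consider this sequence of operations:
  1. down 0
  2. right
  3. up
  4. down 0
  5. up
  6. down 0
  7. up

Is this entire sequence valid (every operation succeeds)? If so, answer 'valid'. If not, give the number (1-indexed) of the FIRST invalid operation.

Answer: valid

Derivation:
Step 1 (down 0): focus=Y path=0 depth=1 children=['D'] left=[] right=['I'] parent=O
Step 2 (right): focus=I path=1 depth=1 children=['W', 'C'] left=['Y'] right=[] parent=O
Step 3 (up): focus=O path=root depth=0 children=['Y', 'I'] (at root)
Step 4 (down 0): focus=Y path=0 depth=1 children=['D'] left=[] right=['I'] parent=O
Step 5 (up): focus=O path=root depth=0 children=['Y', 'I'] (at root)
Step 6 (down 0): focus=Y path=0 depth=1 children=['D'] left=[] right=['I'] parent=O
Step 7 (up): focus=O path=root depth=0 children=['Y', 'I'] (at root)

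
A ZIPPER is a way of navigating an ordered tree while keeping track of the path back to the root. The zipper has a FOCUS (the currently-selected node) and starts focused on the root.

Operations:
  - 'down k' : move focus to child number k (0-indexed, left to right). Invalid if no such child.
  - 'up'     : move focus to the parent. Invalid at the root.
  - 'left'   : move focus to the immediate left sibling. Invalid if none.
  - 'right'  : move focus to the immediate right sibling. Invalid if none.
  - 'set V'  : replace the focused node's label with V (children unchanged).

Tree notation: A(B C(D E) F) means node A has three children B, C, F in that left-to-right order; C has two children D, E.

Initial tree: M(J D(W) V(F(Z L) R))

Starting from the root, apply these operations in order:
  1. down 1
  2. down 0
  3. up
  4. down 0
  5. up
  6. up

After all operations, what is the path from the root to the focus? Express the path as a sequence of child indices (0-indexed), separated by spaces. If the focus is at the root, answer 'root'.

Answer: root

Derivation:
Step 1 (down 1): focus=D path=1 depth=1 children=['W'] left=['J'] right=['V'] parent=M
Step 2 (down 0): focus=W path=1/0 depth=2 children=[] left=[] right=[] parent=D
Step 3 (up): focus=D path=1 depth=1 children=['W'] left=['J'] right=['V'] parent=M
Step 4 (down 0): focus=W path=1/0 depth=2 children=[] left=[] right=[] parent=D
Step 5 (up): focus=D path=1 depth=1 children=['W'] left=['J'] right=['V'] parent=M
Step 6 (up): focus=M path=root depth=0 children=['J', 'D', 'V'] (at root)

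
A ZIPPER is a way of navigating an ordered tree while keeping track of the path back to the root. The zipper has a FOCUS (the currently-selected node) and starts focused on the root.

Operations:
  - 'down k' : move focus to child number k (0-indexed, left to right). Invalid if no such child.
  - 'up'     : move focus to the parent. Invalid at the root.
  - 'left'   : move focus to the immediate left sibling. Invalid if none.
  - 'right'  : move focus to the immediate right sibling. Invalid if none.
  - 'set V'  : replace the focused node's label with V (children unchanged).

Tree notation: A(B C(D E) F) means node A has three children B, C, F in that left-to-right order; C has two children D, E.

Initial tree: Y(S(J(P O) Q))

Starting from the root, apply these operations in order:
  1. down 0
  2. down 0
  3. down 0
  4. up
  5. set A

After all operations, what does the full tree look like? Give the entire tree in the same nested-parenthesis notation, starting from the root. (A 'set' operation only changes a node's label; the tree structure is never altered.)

Answer: Y(S(A(P O) Q))

Derivation:
Step 1 (down 0): focus=S path=0 depth=1 children=['J', 'Q'] left=[] right=[] parent=Y
Step 2 (down 0): focus=J path=0/0 depth=2 children=['P', 'O'] left=[] right=['Q'] parent=S
Step 3 (down 0): focus=P path=0/0/0 depth=3 children=[] left=[] right=['O'] parent=J
Step 4 (up): focus=J path=0/0 depth=2 children=['P', 'O'] left=[] right=['Q'] parent=S
Step 5 (set A): focus=A path=0/0 depth=2 children=['P', 'O'] left=[] right=['Q'] parent=S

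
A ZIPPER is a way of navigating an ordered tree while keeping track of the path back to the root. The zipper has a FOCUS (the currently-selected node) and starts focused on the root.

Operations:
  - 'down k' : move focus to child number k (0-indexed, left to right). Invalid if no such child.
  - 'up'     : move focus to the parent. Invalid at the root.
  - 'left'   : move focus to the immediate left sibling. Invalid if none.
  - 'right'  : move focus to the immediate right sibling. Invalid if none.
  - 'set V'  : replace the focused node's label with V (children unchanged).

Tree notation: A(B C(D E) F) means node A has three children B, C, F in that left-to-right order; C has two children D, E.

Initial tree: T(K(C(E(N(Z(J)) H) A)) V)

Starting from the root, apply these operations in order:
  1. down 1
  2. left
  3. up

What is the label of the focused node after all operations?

Step 1 (down 1): focus=V path=1 depth=1 children=[] left=['K'] right=[] parent=T
Step 2 (left): focus=K path=0 depth=1 children=['C'] left=[] right=['V'] parent=T
Step 3 (up): focus=T path=root depth=0 children=['K', 'V'] (at root)

Answer: T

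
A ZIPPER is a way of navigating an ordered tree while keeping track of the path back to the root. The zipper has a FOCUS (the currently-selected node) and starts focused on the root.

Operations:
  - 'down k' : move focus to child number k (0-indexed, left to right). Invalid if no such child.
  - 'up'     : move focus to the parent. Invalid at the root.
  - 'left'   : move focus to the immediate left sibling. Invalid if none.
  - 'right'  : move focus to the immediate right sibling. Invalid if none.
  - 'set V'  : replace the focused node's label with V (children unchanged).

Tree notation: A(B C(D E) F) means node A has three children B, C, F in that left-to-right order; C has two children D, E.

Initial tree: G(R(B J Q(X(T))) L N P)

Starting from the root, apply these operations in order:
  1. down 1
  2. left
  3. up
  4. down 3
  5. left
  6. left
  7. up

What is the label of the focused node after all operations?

Step 1 (down 1): focus=L path=1 depth=1 children=[] left=['R'] right=['N', 'P'] parent=G
Step 2 (left): focus=R path=0 depth=1 children=['B', 'J', 'Q'] left=[] right=['L', 'N', 'P'] parent=G
Step 3 (up): focus=G path=root depth=0 children=['R', 'L', 'N', 'P'] (at root)
Step 4 (down 3): focus=P path=3 depth=1 children=[] left=['R', 'L', 'N'] right=[] parent=G
Step 5 (left): focus=N path=2 depth=1 children=[] left=['R', 'L'] right=['P'] parent=G
Step 6 (left): focus=L path=1 depth=1 children=[] left=['R'] right=['N', 'P'] parent=G
Step 7 (up): focus=G path=root depth=0 children=['R', 'L', 'N', 'P'] (at root)

Answer: G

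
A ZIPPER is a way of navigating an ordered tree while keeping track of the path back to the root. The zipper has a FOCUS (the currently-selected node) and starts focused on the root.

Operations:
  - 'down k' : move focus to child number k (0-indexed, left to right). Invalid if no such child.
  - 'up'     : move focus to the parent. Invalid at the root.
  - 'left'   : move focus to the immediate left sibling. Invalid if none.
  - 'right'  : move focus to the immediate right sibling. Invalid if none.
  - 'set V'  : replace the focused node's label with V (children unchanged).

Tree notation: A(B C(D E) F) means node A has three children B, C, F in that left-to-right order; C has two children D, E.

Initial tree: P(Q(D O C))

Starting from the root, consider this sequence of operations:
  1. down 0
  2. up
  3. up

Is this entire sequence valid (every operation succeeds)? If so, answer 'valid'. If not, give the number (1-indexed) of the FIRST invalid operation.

Step 1 (down 0): focus=Q path=0 depth=1 children=['D', 'O', 'C'] left=[] right=[] parent=P
Step 2 (up): focus=P path=root depth=0 children=['Q'] (at root)
Step 3 (up): INVALID

Answer: 3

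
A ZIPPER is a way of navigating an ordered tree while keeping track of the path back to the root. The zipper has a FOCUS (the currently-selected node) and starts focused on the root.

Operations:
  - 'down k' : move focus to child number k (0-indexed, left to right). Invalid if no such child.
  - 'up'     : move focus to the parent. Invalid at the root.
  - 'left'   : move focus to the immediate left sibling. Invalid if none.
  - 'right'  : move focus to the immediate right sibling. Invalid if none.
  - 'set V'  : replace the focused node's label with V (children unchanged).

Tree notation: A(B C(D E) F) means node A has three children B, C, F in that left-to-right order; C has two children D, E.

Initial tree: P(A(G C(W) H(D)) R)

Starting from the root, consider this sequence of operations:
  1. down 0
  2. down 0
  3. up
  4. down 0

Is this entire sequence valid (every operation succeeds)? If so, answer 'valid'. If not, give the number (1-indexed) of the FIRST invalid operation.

Answer: valid

Derivation:
Step 1 (down 0): focus=A path=0 depth=1 children=['G', 'C', 'H'] left=[] right=['R'] parent=P
Step 2 (down 0): focus=G path=0/0 depth=2 children=[] left=[] right=['C', 'H'] parent=A
Step 3 (up): focus=A path=0 depth=1 children=['G', 'C', 'H'] left=[] right=['R'] parent=P
Step 4 (down 0): focus=G path=0/0 depth=2 children=[] left=[] right=['C', 'H'] parent=A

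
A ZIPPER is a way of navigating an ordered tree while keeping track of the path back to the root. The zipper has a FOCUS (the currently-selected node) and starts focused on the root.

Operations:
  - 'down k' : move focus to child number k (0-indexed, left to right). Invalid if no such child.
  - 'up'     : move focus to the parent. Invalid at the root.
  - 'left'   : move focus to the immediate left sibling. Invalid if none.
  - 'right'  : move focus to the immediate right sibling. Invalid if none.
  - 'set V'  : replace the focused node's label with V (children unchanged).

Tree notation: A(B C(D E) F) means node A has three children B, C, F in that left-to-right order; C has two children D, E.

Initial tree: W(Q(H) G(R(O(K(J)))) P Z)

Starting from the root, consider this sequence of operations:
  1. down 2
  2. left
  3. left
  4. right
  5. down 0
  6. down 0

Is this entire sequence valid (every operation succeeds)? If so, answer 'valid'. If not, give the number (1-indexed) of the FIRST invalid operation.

Answer: valid

Derivation:
Step 1 (down 2): focus=P path=2 depth=1 children=[] left=['Q', 'G'] right=['Z'] parent=W
Step 2 (left): focus=G path=1 depth=1 children=['R'] left=['Q'] right=['P', 'Z'] parent=W
Step 3 (left): focus=Q path=0 depth=1 children=['H'] left=[] right=['G', 'P', 'Z'] parent=W
Step 4 (right): focus=G path=1 depth=1 children=['R'] left=['Q'] right=['P', 'Z'] parent=W
Step 5 (down 0): focus=R path=1/0 depth=2 children=['O'] left=[] right=[] parent=G
Step 6 (down 0): focus=O path=1/0/0 depth=3 children=['K'] left=[] right=[] parent=R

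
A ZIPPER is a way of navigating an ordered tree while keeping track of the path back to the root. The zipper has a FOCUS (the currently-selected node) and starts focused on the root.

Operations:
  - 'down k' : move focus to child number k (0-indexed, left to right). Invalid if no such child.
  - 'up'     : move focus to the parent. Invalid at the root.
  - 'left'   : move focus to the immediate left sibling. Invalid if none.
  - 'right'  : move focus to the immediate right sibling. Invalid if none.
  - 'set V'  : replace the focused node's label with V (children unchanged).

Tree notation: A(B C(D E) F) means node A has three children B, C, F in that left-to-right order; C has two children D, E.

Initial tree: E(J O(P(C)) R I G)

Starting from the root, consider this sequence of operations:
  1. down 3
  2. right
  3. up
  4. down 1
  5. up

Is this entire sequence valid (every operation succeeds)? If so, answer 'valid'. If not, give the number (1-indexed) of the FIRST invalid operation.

Step 1 (down 3): focus=I path=3 depth=1 children=[] left=['J', 'O', 'R'] right=['G'] parent=E
Step 2 (right): focus=G path=4 depth=1 children=[] left=['J', 'O', 'R', 'I'] right=[] parent=E
Step 3 (up): focus=E path=root depth=0 children=['J', 'O', 'R', 'I', 'G'] (at root)
Step 4 (down 1): focus=O path=1 depth=1 children=['P'] left=['J'] right=['R', 'I', 'G'] parent=E
Step 5 (up): focus=E path=root depth=0 children=['J', 'O', 'R', 'I', 'G'] (at root)

Answer: valid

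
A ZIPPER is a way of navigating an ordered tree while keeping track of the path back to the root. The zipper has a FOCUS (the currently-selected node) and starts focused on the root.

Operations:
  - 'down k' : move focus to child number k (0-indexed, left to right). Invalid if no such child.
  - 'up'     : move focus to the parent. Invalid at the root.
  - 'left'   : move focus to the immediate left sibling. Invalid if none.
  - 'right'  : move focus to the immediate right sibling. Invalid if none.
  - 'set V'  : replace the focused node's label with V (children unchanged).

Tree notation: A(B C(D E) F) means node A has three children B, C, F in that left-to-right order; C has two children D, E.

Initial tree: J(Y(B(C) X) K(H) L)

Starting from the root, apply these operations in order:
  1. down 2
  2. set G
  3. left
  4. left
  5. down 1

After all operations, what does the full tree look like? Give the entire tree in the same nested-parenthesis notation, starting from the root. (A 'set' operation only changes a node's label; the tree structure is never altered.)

Answer: J(Y(B(C) X) K(H) G)

Derivation:
Step 1 (down 2): focus=L path=2 depth=1 children=[] left=['Y', 'K'] right=[] parent=J
Step 2 (set G): focus=G path=2 depth=1 children=[] left=['Y', 'K'] right=[] parent=J
Step 3 (left): focus=K path=1 depth=1 children=['H'] left=['Y'] right=['G'] parent=J
Step 4 (left): focus=Y path=0 depth=1 children=['B', 'X'] left=[] right=['K', 'G'] parent=J
Step 5 (down 1): focus=X path=0/1 depth=2 children=[] left=['B'] right=[] parent=Y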